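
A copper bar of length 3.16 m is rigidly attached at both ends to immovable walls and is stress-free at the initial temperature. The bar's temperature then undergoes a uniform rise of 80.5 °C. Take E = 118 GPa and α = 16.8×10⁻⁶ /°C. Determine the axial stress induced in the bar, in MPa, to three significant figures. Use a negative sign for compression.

-160 MPa

Free thermal expansion αLΔT = 16.8e-6 · 3160 · 80.5 = 4.274 mm.
The walls impose strain ε = −(4.274)/3160 = -1.3524e-03; σ = Eε = 118000 · -1.3524e-03 = -159.6 MPa.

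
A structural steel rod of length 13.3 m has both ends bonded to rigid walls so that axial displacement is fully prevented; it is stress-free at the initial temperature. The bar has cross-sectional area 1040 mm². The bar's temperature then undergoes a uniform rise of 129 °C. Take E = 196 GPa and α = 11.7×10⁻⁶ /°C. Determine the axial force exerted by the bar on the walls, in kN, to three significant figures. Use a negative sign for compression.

-308 kN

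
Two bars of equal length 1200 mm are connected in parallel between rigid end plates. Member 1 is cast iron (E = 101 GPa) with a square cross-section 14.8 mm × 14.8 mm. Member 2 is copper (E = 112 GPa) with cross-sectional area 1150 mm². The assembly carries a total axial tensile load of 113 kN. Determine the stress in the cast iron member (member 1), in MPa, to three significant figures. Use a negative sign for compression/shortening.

A_1 = 219 mm².
Equal strain + equilibrium ⇒ each member carries load in proportion to AE: A₁E₁ = 22120000 N, A₂E₂ = 128800000 N, ΣAE = 150900000 N.
σ₁ = P·E₁/ΣAE = 113000·101000/150900000 = 75.62 MPa.

75.6 MPa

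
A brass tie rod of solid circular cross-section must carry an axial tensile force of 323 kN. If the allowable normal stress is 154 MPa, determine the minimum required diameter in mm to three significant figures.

51.7 mm

Required area A ≥ P/σ_allow = 323000/154 = 2097 mm².
For a solid circular section, d ≥ √(4A/π) = 51.68 mm.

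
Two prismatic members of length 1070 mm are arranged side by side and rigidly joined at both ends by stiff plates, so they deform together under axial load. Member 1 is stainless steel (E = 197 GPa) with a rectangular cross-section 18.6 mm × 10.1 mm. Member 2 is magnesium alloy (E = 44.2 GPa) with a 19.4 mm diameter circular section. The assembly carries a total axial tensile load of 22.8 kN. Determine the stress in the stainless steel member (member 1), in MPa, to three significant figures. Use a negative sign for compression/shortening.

89.7 MPa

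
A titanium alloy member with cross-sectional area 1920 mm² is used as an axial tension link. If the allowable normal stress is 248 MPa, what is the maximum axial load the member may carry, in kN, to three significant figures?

476 kN

P_max = σ_allow · A = 248 · 1920 = 476200 N = 476.2 kN.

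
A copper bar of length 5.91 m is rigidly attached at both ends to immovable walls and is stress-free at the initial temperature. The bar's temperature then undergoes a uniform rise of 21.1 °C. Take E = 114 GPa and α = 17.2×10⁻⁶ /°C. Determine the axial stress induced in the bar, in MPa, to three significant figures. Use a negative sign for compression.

Free thermal expansion αLΔT = 17.2e-6 · 5910 · 21.1 = 2.145 mm.
The walls impose strain ε = −(2.145)/5910 = -3.6292e-04; σ = Eε = 114000 · -3.6292e-04 = -41.37 MPa.

-41.4 MPa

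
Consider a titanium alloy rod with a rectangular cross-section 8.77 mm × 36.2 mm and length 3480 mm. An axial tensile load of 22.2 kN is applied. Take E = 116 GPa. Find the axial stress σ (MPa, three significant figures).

69.9 MPa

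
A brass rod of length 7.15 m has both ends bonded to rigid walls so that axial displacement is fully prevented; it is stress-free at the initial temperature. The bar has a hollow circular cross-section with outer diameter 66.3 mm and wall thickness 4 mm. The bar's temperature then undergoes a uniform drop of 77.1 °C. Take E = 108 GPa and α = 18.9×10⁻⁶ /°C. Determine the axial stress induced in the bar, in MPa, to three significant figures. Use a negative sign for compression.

Free thermal expansion αLΔT = 18.9e-6 · 7150 · -77.1 = -10.42 mm.
The walls impose strain ε = −(-10.42)/7150 = 1.4572e-03; σ = Eε = 108000 · 1.4572e-03 = 157.4 MPa.

157 MPa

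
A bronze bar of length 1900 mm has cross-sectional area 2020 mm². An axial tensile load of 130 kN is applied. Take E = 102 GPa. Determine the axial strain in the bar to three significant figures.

6.31e-04

σ = N/A = 64.36 MPa; ε = σ/E = 64.36/102000 = 6.309e-04.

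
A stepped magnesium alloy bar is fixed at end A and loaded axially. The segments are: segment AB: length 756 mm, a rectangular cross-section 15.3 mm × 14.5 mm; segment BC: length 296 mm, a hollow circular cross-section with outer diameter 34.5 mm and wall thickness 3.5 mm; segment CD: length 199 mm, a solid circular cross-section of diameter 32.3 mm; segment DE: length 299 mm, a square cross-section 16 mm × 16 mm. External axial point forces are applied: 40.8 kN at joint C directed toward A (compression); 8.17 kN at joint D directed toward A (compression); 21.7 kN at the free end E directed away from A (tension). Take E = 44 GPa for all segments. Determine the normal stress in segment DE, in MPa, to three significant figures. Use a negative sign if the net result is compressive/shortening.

84.8 MPa

Internal axial forces (sectioning from the free end, tension +): N_DE = 21.7 kN, N_CD = 13.53 kN, N_BC = -27.27 kN, N_AB = -27.27 kN.
A_DE = 256 mm².
σ_DE = N_DE/A_DE = 21700/256 = 84.77 MPa.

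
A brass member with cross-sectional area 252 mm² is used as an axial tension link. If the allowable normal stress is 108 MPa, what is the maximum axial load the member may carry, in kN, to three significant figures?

27.2 kN

P_max = σ_allow · A = 108 · 252 = 27220 N = 27.22 kN.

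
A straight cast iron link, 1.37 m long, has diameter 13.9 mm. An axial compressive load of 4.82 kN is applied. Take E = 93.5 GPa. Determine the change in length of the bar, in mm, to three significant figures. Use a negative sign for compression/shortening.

A = 151.7 mm².
δ_mech = NL/(AE) = -4820·1370/(151.7·93500) = -0.4654 mm.

-0.465 mm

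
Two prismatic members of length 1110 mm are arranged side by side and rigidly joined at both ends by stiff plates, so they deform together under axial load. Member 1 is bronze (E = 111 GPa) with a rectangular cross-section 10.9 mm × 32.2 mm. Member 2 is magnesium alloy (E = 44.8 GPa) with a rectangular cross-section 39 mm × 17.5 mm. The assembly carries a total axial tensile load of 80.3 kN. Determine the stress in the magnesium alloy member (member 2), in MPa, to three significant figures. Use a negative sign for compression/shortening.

51.7 MPa

A_1 = 351 mm².
A_2 = 682.5 mm².
Equal strain + equilibrium ⇒ each member carries load in proportion to AE: A₁E₁ = 38960000 N, A₂E₂ = 30580000 N, ΣAE = 69530000 N.
σ₂ = P·E₂/ΣAE = 80300·44800/69530000 = 51.74 MPa.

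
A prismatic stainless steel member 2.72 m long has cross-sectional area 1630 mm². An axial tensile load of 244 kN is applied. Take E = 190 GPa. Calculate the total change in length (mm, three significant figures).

δ_mech = NL/(AE) = 244000·2720/(1630·190000) = 2.143 mm.

2.14 mm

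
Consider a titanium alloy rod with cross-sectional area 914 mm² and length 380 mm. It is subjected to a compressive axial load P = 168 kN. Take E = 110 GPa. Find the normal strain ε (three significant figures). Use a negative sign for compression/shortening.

σ = N/A = -183.8 MPa; ε = σ/E = -183.8/110000 = -1.671e-03.

-0.00167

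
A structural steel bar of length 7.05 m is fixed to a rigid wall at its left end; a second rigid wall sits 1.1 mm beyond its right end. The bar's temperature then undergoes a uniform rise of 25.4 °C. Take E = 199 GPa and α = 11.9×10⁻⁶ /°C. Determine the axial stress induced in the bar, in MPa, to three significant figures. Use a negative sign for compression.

Free thermal expansion αLΔT = 11.9e-6 · 7050 · 25.4 = 2.131 mm.
The walls engage after the gap closes; constrained expansion = 2.131 − 1.1 = 1.031 mm.
The walls impose strain ε = −(1.031)/7050 = -1.4623e-04; σ = Eε = 199000 · -1.4623e-04 = -29.1 MPa.

-29.1 MPa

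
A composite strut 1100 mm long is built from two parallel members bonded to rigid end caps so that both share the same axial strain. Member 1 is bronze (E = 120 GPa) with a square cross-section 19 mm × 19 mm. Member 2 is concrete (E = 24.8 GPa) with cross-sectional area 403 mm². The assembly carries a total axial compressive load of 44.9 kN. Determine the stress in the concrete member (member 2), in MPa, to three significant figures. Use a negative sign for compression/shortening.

A_1 = 361 mm².
Equal strain + equilibrium ⇒ each member carries load in proportion to AE: A₁E₁ = 43320000 N, A₂E₂ = 9994000 N, ΣAE = 53310000 N.
σ₂ = P·E₂/ΣAE = -44900·24800/53310000 = -20.89 MPa.

-20.9 MPa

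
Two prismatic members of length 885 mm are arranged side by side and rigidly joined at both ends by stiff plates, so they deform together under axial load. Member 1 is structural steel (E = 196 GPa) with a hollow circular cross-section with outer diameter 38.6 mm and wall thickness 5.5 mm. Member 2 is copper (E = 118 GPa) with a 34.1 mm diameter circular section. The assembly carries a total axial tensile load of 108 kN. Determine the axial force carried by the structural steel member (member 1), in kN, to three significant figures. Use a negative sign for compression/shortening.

A_1 = 571.9 mm².
A_2 = 913.3 mm².
Equal strain + equilibrium ⇒ each member carries load in proportion to AE: A₁E₁ = 112100000 N, A₂E₂ = 107800000 N, ΣAE = 219900000 N.
F₁ = P·A₁E₁/ΣAE = 108000·112100000/219900000 = 55060 N.

55.1 kN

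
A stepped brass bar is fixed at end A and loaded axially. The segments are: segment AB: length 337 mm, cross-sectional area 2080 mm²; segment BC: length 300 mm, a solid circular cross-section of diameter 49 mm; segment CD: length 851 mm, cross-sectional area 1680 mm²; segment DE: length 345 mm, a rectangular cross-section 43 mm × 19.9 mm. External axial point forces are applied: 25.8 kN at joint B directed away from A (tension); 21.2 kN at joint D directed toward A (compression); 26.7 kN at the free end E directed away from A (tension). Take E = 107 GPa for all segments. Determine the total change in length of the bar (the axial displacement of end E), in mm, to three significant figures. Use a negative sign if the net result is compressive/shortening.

0.182 mm

Internal axial forces (sectioning from the free end, tension +): N_DE = 26.7 kN, N_CD = 5.5 kN, N_BC = 5.5 kN, N_AB = 31.3 kN.
A_BC = 1886 mm².
A_DE = 855.7 mm².
δ_AB = 31300·337/(2080·107000) = 0.04739 mm
δ_BC = 5500·300/(1886·107000) = 0.008177 mm
δ_CD = 5500·851/(1680·107000) = 0.02604 mm
δ_DE = 26700·345/(855.7·107000) = 0.1006 mm
δ = Σδ_i = 0.1822 mm.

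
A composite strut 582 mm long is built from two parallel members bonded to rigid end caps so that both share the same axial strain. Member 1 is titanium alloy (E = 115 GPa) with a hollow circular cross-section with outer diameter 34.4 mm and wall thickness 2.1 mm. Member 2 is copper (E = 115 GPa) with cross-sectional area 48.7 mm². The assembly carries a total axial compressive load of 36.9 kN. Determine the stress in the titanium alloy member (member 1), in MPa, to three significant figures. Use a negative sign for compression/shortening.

A_1 = 213.1 mm².
Equal strain + equilibrium ⇒ each member carries load in proportion to AE: A₁E₁ = 24510000 N, A₂E₂ = 5600000 N, ΣAE = 30110000 N.
σ₁ = P·E₁/ΣAE = -36900·115000/30110000 = -141 MPa.

-141 MPa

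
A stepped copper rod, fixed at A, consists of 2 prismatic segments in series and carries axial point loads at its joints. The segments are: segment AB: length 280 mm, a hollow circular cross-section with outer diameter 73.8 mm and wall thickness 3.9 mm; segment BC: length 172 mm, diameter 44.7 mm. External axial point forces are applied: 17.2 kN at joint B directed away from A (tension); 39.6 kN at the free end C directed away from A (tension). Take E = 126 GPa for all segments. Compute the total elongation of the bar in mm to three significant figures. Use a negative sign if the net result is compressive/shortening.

0.182 mm

Internal axial forces (sectioning from the free end, tension +): N_BC = 39.6 kN, N_AB = 56.8 kN.
A_AB = 856.4 mm².
A_BC = 1569 mm².
δ_AB = 56800·280/(856.4·126000) = 0.1474 mm
δ_BC = 39600·172/(1569·126000) = 0.03445 mm
δ = Σδ_i = 0.1818 mm.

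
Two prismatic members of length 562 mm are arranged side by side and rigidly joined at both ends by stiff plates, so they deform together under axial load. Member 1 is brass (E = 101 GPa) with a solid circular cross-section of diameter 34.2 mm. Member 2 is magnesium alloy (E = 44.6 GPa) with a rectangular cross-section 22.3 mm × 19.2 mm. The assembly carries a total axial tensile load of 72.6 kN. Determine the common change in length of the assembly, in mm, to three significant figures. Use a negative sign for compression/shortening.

A_1 = 918.6 mm².
A_2 = 428.2 mm².
Equal strain + equilibrium ⇒ each member carries load in proportion to AE: A₁E₁ = 92780000 N, A₂E₂ = 19100000 N, ΣAE = 111900000 N.
δ = PL/ΣAE = 72600·562/111900000 = 0.3647 mm.

0.365 mm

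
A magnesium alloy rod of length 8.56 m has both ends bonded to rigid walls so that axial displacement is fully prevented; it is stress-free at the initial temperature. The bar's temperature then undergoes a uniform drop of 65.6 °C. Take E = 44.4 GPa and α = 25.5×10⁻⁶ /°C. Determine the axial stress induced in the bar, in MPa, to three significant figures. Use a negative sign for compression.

74.3 MPa

Free thermal expansion αLΔT = 25.5e-6 · 8560 · -65.6 = -14.32 mm.
The walls impose strain ε = −(-14.32)/8560 = 1.6728e-03; σ = Eε = 44400 · 1.6728e-03 = 74.27 MPa.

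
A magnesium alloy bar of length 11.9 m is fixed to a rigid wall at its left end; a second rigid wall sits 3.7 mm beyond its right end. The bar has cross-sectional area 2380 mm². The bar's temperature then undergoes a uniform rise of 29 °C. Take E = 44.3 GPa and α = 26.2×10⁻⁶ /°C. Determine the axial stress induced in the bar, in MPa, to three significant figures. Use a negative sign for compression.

Free thermal expansion αLΔT = 26.2e-6 · 11900 · 29 = 9.042 mm.
The walls engage after the gap closes; constrained expansion = 9.042 − 3.7 = 5.342 mm.
The walls impose strain ε = −(5.342)/11900 = -4.4888e-04; σ = Eε = 44300 · -4.4888e-04 = -19.89 MPa.

-19.9 MPa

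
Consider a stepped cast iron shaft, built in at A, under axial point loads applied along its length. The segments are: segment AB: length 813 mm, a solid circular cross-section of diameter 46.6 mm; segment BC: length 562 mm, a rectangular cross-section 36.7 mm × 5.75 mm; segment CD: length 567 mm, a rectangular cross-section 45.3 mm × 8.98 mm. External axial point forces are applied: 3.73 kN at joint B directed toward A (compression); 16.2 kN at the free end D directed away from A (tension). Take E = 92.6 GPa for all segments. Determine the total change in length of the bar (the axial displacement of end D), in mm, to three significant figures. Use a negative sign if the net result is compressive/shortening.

0.774 mm

Internal axial forces (sectioning from the free end, tension +): N_CD = 16.2 kN, N_BC = 16.2 kN, N_AB = 12.47 kN.
A_AB = 1706 mm².
A_BC = 211 mm².
A_CD = 406.8 mm².
δ_AB = 12470·813/(1706·92600) = 0.06419 mm
δ_BC = 16200·562/(211·92600) = 0.4659 mm
δ_CD = 16200·567/(406.8·92600) = 0.2438 mm
δ = Σδ_i = 0.774 mm.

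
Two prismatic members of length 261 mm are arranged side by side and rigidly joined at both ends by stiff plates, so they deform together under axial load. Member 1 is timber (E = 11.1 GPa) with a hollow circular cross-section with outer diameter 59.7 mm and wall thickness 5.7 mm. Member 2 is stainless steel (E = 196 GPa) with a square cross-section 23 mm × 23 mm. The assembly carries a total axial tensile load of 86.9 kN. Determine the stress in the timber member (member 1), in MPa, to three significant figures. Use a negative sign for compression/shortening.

A_1 = 967 mm².
A_2 = 529 mm².
Equal strain + equilibrium ⇒ each member carries load in proportion to AE: A₁E₁ = 10730000 N, A₂E₂ = 103700000 N, ΣAE = 114400000 N.
σ₁ = P·E₁/ΣAE = 86900·11100/114400000 = 8.43 MPa.

8.43 MPa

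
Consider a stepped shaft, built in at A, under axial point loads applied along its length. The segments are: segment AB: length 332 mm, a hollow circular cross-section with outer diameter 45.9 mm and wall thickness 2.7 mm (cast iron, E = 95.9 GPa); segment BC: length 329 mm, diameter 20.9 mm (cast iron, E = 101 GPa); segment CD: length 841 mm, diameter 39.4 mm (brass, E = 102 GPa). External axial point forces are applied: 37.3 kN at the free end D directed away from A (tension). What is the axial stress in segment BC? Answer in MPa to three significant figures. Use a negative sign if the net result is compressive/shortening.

Internal axial forces (sectioning from the free end, tension +): N_CD = 37.3 kN, N_BC = 37.3 kN, N_AB = 37.3 kN.
A_BC = 343.1 mm².
σ_BC = N_BC/A_BC = 37300/343.1 = 108.7 MPa.

109 MPa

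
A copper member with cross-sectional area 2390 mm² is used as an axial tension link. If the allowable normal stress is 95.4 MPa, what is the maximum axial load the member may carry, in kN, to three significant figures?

228 kN

P_max = σ_allow · A = 95.4 · 2390 = 228000 N = 228 kN.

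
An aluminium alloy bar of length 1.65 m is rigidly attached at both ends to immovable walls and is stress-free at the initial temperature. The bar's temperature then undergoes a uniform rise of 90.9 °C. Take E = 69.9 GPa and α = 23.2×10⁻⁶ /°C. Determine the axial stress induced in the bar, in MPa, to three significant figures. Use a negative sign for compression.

Free thermal expansion αLΔT = 23.2e-6 · 1650 · 90.9 = 3.48 mm.
The walls impose strain ε = −(3.48)/1650 = -2.1089e-03; σ = Eε = 69900 · -2.1089e-03 = -147.4 MPa.

-147 MPa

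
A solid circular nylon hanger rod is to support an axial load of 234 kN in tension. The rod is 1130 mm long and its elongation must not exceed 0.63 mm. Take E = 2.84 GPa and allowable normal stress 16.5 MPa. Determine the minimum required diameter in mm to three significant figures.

434 mm

Required area A ≥ P/σ_allow = 234000/16.5 = 14180 mm².
For a solid circular section, d ≥ √(4A/π) = 134.4 mm.
Elongation limit: A ≥ PL/(Eδ_allow) = 234000·1130/(2840·0.63) = 147800 mm² ⇒ d ≥ 433.8 mm.
The elongation limit governs.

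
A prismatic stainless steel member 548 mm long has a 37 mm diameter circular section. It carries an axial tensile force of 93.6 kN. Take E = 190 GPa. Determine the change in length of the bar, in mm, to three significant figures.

0.251 mm

A = 1075 mm².
δ_mech = NL/(AE) = 93600·548/(1075·190000) = 0.2511 mm.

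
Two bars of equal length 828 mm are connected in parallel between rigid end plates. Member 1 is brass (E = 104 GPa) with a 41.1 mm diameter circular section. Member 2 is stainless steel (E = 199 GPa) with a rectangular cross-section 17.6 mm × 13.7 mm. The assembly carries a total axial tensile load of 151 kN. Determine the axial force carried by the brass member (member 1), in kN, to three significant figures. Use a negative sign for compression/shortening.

112 kN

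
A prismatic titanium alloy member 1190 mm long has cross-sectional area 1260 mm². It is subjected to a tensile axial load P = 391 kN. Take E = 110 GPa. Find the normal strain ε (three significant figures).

0.00282

σ = N/A = 310.3 MPa; ε = σ/E = 310.3/110000 = 2.821e-03.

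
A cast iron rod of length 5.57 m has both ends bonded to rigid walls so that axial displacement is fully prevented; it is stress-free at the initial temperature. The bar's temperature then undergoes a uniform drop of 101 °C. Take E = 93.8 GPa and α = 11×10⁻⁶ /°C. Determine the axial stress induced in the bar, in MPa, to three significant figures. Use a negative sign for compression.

Free thermal expansion αLΔT = 11e-6 · 5570 · -101 = -6.188 mm.
The walls impose strain ε = −(-6.188)/5570 = 1.1110e-03; σ = Eε = 93800 · 1.1110e-03 = 104.2 MPa.

104 MPa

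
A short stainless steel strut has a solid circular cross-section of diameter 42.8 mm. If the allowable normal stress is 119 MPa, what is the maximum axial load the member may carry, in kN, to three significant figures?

A = 1439 mm².
P_max = σ_allow · A = 119 · 1439 = 171200 N = 171.2 kN.

171 kN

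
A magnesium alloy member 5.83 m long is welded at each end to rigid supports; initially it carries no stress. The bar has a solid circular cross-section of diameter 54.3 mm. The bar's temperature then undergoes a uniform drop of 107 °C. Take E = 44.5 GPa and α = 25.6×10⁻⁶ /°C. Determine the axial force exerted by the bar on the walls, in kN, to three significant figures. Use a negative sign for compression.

Free thermal expansion αLΔT = 25.6e-6 · 5830 · -107 = -15.97 mm.
The walls impose strain ε = −(-15.97)/5830 = 2.7392e-03; σ = Eε = 44500 · 2.7392e-03 = 121.9 MPa.
Wall reaction R = σ·A = 121.9·2316 = 282300 N = 282.3 kN.

282 kN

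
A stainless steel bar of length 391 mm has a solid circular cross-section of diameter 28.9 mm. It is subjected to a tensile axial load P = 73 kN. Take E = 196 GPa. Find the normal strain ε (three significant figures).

A = 656 mm².
σ = N/A = 111.3 MPa; ε = σ/E = 111.3/196000 = 5.678e-04.

5.68e-04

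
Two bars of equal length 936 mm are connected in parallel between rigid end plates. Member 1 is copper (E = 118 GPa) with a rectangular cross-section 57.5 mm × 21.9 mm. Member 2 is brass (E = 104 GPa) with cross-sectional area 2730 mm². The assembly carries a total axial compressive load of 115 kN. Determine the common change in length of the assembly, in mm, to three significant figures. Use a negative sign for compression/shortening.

-0.249 mm

A_1 = 1259 mm².
Equal strain + equilibrium ⇒ each member carries load in proportion to AE: A₁E₁ = 148600000 N, A₂E₂ = 283900000 N, ΣAE = 432500000 N.
δ = PL/ΣAE = -115000·936/432500000 = -0.2489 mm.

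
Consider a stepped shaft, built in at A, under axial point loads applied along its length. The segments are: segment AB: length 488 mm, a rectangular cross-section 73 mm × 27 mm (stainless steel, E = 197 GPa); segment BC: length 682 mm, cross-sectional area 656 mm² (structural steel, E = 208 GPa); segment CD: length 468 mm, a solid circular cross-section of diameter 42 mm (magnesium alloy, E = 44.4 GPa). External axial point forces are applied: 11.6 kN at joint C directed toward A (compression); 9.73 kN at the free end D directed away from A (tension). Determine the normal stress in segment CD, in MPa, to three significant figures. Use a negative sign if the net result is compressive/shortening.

Internal axial forces (sectioning from the free end, tension +): N_CD = 9.73 kN, N_BC = -1.87 kN, N_AB = -1.87 kN.
A_CD = 1385 mm².
σ_CD = N_CD/A_CD = 9730/1385 = 7.023 MPa.

7.02 MPa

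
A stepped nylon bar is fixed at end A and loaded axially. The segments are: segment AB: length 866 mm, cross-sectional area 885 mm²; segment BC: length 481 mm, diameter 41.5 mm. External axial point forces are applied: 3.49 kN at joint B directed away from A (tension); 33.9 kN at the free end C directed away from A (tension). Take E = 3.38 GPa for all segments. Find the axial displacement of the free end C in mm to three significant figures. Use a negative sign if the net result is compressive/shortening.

Internal axial forces (sectioning from the free end, tension +): N_BC = 33.9 kN, N_AB = 37.39 kN.
A_BC = 1353 mm².
δ_AB = 37390·866/(885·3380) = 10.82 mm
δ_BC = 33900·481/(1353·3380) = 3.566 mm
δ = Σδ_i = 14.39 mm.

14.4 mm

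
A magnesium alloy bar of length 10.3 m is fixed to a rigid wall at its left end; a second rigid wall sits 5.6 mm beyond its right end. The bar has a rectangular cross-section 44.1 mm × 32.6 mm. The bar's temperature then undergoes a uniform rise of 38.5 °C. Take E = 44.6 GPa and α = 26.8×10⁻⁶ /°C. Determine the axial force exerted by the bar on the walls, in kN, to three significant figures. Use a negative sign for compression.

-31.3 kN

Free thermal expansion αLΔT = 26.8e-6 · 10300 · 38.5 = 10.63 mm.
The walls engage after the gap closes; constrained expansion = 10.63 − 5.6 = 5.028 mm.
The walls impose strain ε = −(5.028)/10300 = -4.8811e-04; σ = Eε = 44600 · -4.8811e-04 = -21.77 MPa.
Wall reaction R = σ·A = -21.77·1438 = -31300 N = -31.3 kN.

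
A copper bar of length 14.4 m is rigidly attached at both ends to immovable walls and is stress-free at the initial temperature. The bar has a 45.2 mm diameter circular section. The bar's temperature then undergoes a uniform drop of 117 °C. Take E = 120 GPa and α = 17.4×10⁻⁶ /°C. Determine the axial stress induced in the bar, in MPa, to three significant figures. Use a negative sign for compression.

Free thermal expansion αLΔT = 17.4e-6 · 14400 · -117 = -29.32 mm.
The walls impose strain ε = −(-29.32)/14400 = 2.0358e-03; σ = Eε = 120000 · 2.0358e-03 = 244.3 MPa.

244 MPa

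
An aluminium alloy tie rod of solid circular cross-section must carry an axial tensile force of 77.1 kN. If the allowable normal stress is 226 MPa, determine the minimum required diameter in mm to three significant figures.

Required area A ≥ P/σ_allow = 77100/226 = 341.2 mm².
For a solid circular section, d ≥ √(4A/π) = 20.84 mm.

20.8 mm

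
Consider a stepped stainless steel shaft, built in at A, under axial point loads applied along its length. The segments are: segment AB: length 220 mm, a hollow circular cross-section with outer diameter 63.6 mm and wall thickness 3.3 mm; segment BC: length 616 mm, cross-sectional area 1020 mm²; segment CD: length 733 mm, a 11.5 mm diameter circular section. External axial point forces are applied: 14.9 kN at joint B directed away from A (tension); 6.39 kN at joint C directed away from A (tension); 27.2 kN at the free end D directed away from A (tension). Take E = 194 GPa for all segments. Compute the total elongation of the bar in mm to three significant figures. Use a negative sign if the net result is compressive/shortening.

Internal axial forces (sectioning from the free end, tension +): N_CD = 27.2 kN, N_BC = 33.59 kN, N_AB = 48.49 kN.
A_AB = 625.1 mm².
A_CD = 103.9 mm².
δ_AB = 48490·220/(625.1·194000) = 0.08796 mm
δ_BC = 33590·616/(1020·194000) = 0.1046 mm
δ_CD = 27200·733/(103.9·194000) = 0.9894 mm
δ = Σδ_i = 1.182 mm.

1.18 mm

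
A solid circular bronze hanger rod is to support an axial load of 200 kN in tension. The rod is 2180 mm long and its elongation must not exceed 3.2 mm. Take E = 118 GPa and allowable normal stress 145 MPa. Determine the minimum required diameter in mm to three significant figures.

Required area A ≥ P/σ_allow = 200000/145 = 1379 mm².
For a solid circular section, d ≥ √(4A/π) = 41.91 mm.
Elongation limit: A ≥ PL/(Eδ_allow) = 200000·2180/(118000·3.2) = 1155 mm² ⇒ d ≥ 38.34 mm.
The stress limit governs.

41.9 mm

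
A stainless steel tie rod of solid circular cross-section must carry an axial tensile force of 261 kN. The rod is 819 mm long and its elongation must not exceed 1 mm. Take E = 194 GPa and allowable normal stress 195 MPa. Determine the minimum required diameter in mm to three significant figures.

Required area A ≥ P/σ_allow = 261000/195 = 1338 mm².
For a solid circular section, d ≥ √(4A/π) = 41.28 mm.
Elongation limit: A ≥ PL/(Eδ_allow) = 261000·819/(194000·1) = 1102 mm² ⇒ d ≥ 37.46 mm.
The stress limit governs.

41.3 mm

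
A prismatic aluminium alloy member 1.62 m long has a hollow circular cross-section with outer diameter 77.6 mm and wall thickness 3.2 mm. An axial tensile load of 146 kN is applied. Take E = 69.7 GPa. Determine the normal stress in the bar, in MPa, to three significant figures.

195 MPa

A = 748 mm².
σ = N/A = 146000/748 = 195.2 MPa.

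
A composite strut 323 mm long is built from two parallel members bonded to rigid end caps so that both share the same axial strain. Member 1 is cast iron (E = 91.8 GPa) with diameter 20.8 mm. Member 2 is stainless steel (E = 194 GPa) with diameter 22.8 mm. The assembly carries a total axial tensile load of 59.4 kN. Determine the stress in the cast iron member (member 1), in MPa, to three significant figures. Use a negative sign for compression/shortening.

49.4 MPa

A_1 = 339.8 mm².
A_2 = 408.3 mm².
Equal strain + equilibrium ⇒ each member carries load in proportion to AE: A₁E₁ = 31190000 N, A₂E₂ = 79210000 N, ΣAE = 110400000 N.
σ₁ = P·E₁/ΣAE = 59400·91800/110400000 = 49.39 MPa.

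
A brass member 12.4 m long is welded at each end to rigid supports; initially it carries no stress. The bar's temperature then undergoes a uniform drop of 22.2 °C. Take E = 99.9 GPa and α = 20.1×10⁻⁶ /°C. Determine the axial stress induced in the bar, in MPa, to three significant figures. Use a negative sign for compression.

44.6 MPa

Free thermal expansion αLΔT = 20.1e-6 · 12400 · -22.2 = -5.533 mm.
The walls impose strain ε = −(-5.533)/12400 = 4.4622e-04; σ = Eε = 99900 · 4.4622e-04 = 44.58 MPa.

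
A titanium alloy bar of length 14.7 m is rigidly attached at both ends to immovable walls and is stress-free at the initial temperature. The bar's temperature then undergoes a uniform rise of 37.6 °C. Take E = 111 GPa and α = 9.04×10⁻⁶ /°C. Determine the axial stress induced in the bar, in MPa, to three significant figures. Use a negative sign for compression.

Free thermal expansion αLΔT = 9.04e-6 · 14700 · 37.6 = 4.997 mm.
The walls impose strain ε = −(4.997)/14700 = -3.3990e-04; σ = Eε = 111000 · -3.3990e-04 = -37.73 MPa.

-37.7 MPa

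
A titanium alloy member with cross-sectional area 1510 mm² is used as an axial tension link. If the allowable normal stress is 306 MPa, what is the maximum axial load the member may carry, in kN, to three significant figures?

P_max = σ_allow · A = 306 · 1510 = 462100 N = 462.1 kN.

462 kN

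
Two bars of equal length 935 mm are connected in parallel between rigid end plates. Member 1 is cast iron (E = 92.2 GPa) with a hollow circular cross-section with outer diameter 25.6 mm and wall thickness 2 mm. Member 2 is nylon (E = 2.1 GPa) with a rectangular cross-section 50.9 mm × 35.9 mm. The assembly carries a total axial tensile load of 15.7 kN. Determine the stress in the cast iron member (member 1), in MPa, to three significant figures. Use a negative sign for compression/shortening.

A_1 = 148.3 mm².
A_2 = 1827 mm².
Equal strain + equilibrium ⇒ each member carries load in proportion to AE: A₁E₁ = 13670000 N, A₂E₂ = 3837000 N, ΣAE = 17510000 N.
σ₁ = P·E₁/ΣAE = 15700·92200/17510000 = 82.67 MPa.

82.7 MPa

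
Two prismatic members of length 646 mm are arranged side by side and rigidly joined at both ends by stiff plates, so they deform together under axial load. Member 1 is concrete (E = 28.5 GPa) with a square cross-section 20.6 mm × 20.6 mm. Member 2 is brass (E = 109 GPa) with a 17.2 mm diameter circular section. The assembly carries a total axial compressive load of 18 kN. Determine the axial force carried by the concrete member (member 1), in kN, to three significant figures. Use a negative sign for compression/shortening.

-5.82 kN

A_1 = 424.4 mm².
A_2 = 232.4 mm².
Equal strain + equilibrium ⇒ each member carries load in proportion to AE: A₁E₁ = 12090000 N, A₂E₂ = 25330000 N, ΣAE = 37420000 N.
F₁ = P·A₁E₁/ΣAE = -18000·12090000/37420000 = -5818 N.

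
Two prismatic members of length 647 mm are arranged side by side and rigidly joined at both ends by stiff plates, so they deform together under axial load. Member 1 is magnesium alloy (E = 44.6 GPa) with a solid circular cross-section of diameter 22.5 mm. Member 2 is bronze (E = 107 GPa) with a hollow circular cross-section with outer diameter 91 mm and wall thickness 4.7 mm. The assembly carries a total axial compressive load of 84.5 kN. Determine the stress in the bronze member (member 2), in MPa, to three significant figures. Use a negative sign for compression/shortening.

-58.7 MPa

A_1 = 397.6 mm².
A_2 = 1274 mm².
Equal strain + equilibrium ⇒ each member carries load in proportion to AE: A₁E₁ = 17730000 N, A₂E₂ = 136300000 N, ΣAE = 154100000 N.
σ₂ = P·E₂/ΣAE = -84500·107000/154100000 = -58.68 MPa.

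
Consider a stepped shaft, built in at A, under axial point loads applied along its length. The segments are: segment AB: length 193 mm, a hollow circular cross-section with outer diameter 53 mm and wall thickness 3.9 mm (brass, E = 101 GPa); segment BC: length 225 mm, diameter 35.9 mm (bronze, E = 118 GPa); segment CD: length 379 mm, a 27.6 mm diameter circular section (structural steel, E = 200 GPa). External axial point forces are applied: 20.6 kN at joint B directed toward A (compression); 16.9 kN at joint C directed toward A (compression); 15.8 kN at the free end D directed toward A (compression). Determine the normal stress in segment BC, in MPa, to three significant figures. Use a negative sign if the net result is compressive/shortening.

-32.3 MPa

Internal axial forces (sectioning from the free end, tension +): N_CD = -15.8 kN, N_BC = -32.7 kN, N_AB = -53.3 kN.
A_BC = 1012 mm².
σ_BC = N_BC/A_BC = -32700/1012 = -32.3 MPa.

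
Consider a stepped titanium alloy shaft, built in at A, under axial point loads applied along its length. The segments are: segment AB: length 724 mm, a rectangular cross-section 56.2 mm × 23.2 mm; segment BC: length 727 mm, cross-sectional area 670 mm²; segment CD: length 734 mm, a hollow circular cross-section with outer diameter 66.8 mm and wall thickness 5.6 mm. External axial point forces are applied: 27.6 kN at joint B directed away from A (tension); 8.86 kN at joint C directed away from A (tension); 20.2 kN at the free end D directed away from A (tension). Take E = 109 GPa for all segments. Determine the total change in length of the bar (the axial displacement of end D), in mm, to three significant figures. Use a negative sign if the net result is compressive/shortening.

Internal axial forces (sectioning from the free end, tension +): N_CD = 20.2 kN, N_BC = 29.06 kN, N_AB = 56.66 kN.
A_AB = 1304 mm².
A_CD = 1077 mm².
δ_AB = 56660·724/(1304·109000) = 0.2886 mm
δ_BC = 29060·727/(670·109000) = 0.2893 mm
δ_CD = 20200·734/(1077·109000) = 0.1263 mm
δ = Σδ_i = 0.7043 mm.

0.704 mm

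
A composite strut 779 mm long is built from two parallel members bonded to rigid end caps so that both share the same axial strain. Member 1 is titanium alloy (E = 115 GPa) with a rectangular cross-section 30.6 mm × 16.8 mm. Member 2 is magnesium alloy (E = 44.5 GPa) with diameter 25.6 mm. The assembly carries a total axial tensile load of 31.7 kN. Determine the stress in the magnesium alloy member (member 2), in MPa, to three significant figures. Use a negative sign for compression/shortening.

A_1 = 514.1 mm².
A_2 = 514.7 mm².
Equal strain + equilibrium ⇒ each member carries load in proportion to AE: A₁E₁ = 59120000 N, A₂E₂ = 22900000 N, ΣAE = 82020000 N.
σ₂ = P·E₂/ΣAE = 31700·44500/82020000 = 17.2 MPa.

17.2 MPa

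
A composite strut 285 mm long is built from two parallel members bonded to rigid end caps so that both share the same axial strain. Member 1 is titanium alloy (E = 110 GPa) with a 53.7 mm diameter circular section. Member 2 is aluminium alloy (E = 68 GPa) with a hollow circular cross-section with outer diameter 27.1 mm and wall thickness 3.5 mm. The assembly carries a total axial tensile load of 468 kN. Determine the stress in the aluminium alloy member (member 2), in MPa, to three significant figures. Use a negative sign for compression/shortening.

119 MPa

A_1 = 2265 mm².
A_2 = 259.5 mm².
Equal strain + equilibrium ⇒ each member carries load in proportion to AE: A₁E₁ = 249100000 N, A₂E₂ = 17650000 N, ΣAE = 266800000 N.
σ₂ = P·E₂/ΣAE = 468000·68000/266800000 = 119.3 MPa.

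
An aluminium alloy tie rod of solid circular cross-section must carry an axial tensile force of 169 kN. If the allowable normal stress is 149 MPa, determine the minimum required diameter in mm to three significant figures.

Required area A ≥ P/σ_allow = 169000/149 = 1134 mm².
For a solid circular section, d ≥ √(4A/π) = 38 mm.

38.0 mm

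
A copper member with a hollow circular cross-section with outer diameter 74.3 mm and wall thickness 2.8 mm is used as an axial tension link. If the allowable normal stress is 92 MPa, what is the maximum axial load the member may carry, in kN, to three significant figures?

A = 628.9 mm².
P_max = σ_allow · A = 92 · 628.9 = 57860 N = 57.86 kN.

57.9 kN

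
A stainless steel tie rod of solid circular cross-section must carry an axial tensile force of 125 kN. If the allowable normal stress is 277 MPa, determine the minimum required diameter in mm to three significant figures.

24.0 mm

Required area A ≥ P/σ_allow = 125000/277 = 451.3 mm².
For a solid circular section, d ≥ √(4A/π) = 23.97 mm.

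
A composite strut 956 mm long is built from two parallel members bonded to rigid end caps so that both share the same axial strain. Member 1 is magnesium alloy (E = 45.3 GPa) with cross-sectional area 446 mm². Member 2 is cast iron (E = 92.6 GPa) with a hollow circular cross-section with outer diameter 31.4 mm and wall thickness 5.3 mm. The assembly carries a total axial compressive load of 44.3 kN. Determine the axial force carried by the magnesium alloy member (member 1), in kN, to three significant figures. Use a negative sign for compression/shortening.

A_2 = 434.6 mm².
Equal strain + equilibrium ⇒ each member carries load in proportion to AE: A₁E₁ = 20200000 N, A₂E₂ = 40240000 N, ΣAE = 60450000 N.
F₁ = P·A₁E₁/ΣAE = -44300·20200000/60450000 = -14810 N.

-14.8 kN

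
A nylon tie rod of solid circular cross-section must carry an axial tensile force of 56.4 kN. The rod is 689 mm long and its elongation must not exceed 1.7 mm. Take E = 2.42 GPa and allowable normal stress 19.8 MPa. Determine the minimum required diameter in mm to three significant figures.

110 mm

Required area A ≥ P/σ_allow = 56400/19.8 = 2848 mm².
For a solid circular section, d ≥ √(4A/π) = 60.22 mm.
Elongation limit: A ≥ PL/(Eδ_allow) = 56400·689/(2420·1.7) = 9446 mm² ⇒ d ≥ 109.7 mm.
The elongation limit governs.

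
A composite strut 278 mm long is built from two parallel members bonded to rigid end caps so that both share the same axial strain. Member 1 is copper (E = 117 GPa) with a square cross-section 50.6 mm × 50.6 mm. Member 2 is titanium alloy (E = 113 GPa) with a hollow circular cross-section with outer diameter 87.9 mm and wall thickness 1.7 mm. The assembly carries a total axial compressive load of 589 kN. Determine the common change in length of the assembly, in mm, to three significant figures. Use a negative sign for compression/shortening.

A_1 = 2560 mm².
A_2 = 460.4 mm².
Equal strain + equilibrium ⇒ each member carries load in proportion to AE: A₁E₁ = 299600000 N, A₂E₂ = 52020000 N, ΣAE = 351600000 N.
δ = PL/ΣAE = -589000·278/351600000 = -0.4657 mm.

-0.466 mm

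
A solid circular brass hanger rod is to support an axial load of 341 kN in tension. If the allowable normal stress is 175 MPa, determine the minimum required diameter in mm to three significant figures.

49.8 mm

Required area A ≥ P/σ_allow = 341000/175 = 1949 mm².
For a solid circular section, d ≥ √(4A/π) = 49.81 mm.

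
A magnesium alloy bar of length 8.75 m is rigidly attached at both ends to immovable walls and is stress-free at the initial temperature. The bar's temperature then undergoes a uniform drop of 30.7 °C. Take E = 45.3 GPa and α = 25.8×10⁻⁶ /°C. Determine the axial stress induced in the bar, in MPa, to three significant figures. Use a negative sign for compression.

Free thermal expansion αLΔT = 25.8e-6 · 8750 · -30.7 = -6.931 mm.
The walls impose strain ε = −(-6.931)/8750 = 7.9206e-04; σ = Eε = 45300 · 7.9206e-04 = 35.88 MPa.

35.9 MPa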